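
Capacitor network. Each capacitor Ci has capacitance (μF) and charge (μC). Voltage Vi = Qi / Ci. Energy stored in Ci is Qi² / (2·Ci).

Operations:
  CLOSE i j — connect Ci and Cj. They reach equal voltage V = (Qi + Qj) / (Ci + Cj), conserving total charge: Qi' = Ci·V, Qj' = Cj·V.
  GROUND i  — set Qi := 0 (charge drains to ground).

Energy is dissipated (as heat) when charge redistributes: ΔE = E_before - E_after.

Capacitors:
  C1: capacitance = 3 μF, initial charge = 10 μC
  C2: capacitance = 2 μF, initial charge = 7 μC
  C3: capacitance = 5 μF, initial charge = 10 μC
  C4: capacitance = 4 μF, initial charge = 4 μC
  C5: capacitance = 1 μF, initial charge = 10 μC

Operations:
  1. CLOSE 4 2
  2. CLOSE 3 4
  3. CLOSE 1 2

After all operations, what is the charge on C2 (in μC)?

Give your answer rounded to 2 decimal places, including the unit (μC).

Answer: 5.47 μC

Derivation:
Initial: C1(3μF, Q=10μC, V=3.33V), C2(2μF, Q=7μC, V=3.50V), C3(5μF, Q=10μC, V=2.00V), C4(4μF, Q=4μC, V=1.00V), C5(1μF, Q=10μC, V=10.00V)
Op 1: CLOSE 4-2: Q_total=11.00, C_total=6.00, V=1.83; Q4=7.33, Q2=3.67; dissipated=4.167
Op 2: CLOSE 3-4: Q_total=17.33, C_total=9.00, V=1.93; Q3=9.63, Q4=7.70; dissipated=0.031
Op 3: CLOSE 1-2: Q_total=13.67, C_total=5.00, V=2.73; Q1=8.20, Q2=5.47; dissipated=1.350
Final charges: Q1=8.20, Q2=5.47, Q3=9.63, Q4=7.70, Q5=10.00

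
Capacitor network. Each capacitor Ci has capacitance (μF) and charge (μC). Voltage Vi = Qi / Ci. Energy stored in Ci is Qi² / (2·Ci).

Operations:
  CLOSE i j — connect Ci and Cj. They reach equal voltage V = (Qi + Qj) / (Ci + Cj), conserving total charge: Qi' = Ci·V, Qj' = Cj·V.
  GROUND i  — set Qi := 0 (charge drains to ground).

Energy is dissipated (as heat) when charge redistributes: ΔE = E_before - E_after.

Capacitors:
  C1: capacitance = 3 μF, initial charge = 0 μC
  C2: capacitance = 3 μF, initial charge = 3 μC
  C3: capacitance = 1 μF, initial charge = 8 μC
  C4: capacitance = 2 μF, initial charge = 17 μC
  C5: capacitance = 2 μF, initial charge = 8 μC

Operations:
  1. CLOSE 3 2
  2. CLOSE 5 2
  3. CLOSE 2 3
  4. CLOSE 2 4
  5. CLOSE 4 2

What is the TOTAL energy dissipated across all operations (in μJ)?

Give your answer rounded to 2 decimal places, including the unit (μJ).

Answer: 36.74 μJ

Derivation:
Initial: C1(3μF, Q=0μC, V=0.00V), C2(3μF, Q=3μC, V=1.00V), C3(1μF, Q=8μC, V=8.00V), C4(2μF, Q=17μC, V=8.50V), C5(2μF, Q=8μC, V=4.00V)
Op 1: CLOSE 3-2: Q_total=11.00, C_total=4.00, V=2.75; Q3=2.75, Q2=8.25; dissipated=18.375
Op 2: CLOSE 5-2: Q_total=16.25, C_total=5.00, V=3.25; Q5=6.50, Q2=9.75; dissipated=0.938
Op 3: CLOSE 2-3: Q_total=12.50, C_total=4.00, V=3.12; Q2=9.38, Q3=3.12; dissipated=0.094
Op 4: CLOSE 2-4: Q_total=26.38, C_total=5.00, V=5.28; Q2=15.82, Q4=10.55; dissipated=17.334
Op 5: CLOSE 4-2: Q_total=26.38, C_total=5.00, V=5.28; Q4=10.55, Q2=15.82; dissipated=0.000
Total dissipated: 36.741 μJ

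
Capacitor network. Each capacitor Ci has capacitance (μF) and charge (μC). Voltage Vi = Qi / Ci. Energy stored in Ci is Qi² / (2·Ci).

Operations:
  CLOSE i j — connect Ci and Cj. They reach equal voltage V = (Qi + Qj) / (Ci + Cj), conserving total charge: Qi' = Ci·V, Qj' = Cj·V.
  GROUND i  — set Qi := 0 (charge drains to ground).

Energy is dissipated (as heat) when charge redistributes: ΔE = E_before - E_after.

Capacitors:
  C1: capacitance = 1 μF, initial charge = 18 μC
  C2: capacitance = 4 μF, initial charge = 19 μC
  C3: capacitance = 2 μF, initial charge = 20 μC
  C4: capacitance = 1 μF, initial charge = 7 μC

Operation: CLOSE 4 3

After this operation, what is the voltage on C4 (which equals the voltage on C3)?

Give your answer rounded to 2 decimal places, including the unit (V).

Initial: C1(1μF, Q=18μC, V=18.00V), C2(4μF, Q=19μC, V=4.75V), C3(2μF, Q=20μC, V=10.00V), C4(1μF, Q=7μC, V=7.00V)
Op 1: CLOSE 4-3: Q_total=27.00, C_total=3.00, V=9.00; Q4=9.00, Q3=18.00; dissipated=3.000

Answer: 9.00 V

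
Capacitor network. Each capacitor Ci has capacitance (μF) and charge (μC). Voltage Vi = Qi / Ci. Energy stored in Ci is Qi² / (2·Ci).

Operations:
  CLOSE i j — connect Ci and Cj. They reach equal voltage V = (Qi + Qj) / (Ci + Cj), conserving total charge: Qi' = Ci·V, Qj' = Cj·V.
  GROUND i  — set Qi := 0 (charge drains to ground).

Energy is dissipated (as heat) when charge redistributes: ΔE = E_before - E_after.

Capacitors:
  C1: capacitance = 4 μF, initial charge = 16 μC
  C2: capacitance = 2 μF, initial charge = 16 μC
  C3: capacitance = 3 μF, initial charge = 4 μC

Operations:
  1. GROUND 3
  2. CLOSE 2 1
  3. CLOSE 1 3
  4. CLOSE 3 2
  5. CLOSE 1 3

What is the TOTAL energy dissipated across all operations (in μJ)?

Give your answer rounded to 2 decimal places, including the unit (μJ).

Answer: 41.57 μJ

Derivation:
Initial: C1(4μF, Q=16μC, V=4.00V), C2(2μF, Q=16μC, V=8.00V), C3(3μF, Q=4μC, V=1.33V)
Op 1: GROUND 3: Q3=0; energy lost=2.667
Op 2: CLOSE 2-1: Q_total=32.00, C_total=6.00, V=5.33; Q2=10.67, Q1=21.33; dissipated=10.667
Op 3: CLOSE 1-3: Q_total=21.33, C_total=7.00, V=3.05; Q1=12.19, Q3=9.14; dissipated=24.381
Op 4: CLOSE 3-2: Q_total=19.81, C_total=5.00, V=3.96; Q3=11.89, Q2=7.92; dissipated=3.135
Op 5: CLOSE 1-3: Q_total=24.08, C_total=7.00, V=3.44; Q1=13.76, Q3=10.32; dissipated=0.717
Total dissipated: 41.565 μJ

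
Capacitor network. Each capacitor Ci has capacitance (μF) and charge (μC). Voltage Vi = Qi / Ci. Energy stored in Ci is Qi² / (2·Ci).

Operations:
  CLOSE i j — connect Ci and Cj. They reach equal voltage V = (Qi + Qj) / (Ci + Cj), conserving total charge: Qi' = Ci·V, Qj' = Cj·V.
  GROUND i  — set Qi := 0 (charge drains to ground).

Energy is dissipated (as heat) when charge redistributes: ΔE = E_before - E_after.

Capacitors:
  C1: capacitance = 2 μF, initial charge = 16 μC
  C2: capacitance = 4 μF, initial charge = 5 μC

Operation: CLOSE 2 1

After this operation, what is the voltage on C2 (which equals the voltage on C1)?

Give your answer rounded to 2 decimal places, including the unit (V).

Initial: C1(2μF, Q=16μC, V=8.00V), C2(4μF, Q=5μC, V=1.25V)
Op 1: CLOSE 2-1: Q_total=21.00, C_total=6.00, V=3.50; Q2=14.00, Q1=7.00; dissipated=30.375

Answer: 3.50 V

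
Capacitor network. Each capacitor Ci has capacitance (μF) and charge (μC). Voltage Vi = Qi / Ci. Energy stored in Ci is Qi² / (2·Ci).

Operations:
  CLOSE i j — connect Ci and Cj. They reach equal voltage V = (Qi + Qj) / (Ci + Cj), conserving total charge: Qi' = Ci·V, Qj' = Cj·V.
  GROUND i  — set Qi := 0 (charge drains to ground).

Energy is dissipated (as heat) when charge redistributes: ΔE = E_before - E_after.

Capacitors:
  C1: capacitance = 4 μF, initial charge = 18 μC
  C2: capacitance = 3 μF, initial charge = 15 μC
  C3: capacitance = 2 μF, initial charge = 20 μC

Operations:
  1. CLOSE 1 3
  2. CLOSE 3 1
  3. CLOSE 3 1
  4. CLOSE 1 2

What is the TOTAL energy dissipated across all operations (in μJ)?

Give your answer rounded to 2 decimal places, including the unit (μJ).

Answer: 21.69 μJ

Derivation:
Initial: C1(4μF, Q=18μC, V=4.50V), C2(3μF, Q=15μC, V=5.00V), C3(2μF, Q=20μC, V=10.00V)
Op 1: CLOSE 1-3: Q_total=38.00, C_total=6.00, V=6.33; Q1=25.33, Q3=12.67; dissipated=20.167
Op 2: CLOSE 3-1: Q_total=38.00, C_total=6.00, V=6.33; Q3=12.67, Q1=25.33; dissipated=0.000
Op 3: CLOSE 3-1: Q_total=38.00, C_total=6.00, V=6.33; Q3=12.67, Q1=25.33; dissipated=0.000
Op 4: CLOSE 1-2: Q_total=40.33, C_total=7.00, V=5.76; Q1=23.05, Q2=17.29; dissipated=1.524
Total dissipated: 21.690 μJ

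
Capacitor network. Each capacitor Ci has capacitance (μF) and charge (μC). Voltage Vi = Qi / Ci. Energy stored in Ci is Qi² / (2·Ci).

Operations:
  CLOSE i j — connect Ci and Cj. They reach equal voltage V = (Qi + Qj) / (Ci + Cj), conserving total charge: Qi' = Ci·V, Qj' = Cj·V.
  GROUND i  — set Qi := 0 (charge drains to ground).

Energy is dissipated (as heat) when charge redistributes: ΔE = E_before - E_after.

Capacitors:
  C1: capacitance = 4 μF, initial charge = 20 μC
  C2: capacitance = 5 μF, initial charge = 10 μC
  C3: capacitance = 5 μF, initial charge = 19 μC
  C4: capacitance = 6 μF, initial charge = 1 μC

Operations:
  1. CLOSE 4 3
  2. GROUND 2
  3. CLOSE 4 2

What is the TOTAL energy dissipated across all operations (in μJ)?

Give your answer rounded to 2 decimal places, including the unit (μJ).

Initial: C1(4μF, Q=20μC, V=5.00V), C2(5μF, Q=10μC, V=2.00V), C3(5μF, Q=19μC, V=3.80V), C4(6μF, Q=1μC, V=0.17V)
Op 1: CLOSE 4-3: Q_total=20.00, C_total=11.00, V=1.82; Q4=10.91, Q3=9.09; dissipated=18.002
Op 2: GROUND 2: Q2=0; energy lost=10.000
Op 3: CLOSE 4-2: Q_total=10.91, C_total=11.00, V=0.99; Q4=5.95, Q2=4.96; dissipated=4.508
Total dissipated: 32.509 μJ

Answer: 32.51 μJ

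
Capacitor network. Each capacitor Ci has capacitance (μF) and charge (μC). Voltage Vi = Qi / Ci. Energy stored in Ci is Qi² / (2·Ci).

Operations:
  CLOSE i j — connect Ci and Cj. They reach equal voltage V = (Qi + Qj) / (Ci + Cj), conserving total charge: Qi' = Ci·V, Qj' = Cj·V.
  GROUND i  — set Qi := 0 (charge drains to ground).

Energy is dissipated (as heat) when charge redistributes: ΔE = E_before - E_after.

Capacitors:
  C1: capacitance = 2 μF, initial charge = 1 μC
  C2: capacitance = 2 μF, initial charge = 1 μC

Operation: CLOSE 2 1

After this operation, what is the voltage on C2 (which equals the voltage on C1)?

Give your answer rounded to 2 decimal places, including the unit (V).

Initial: C1(2μF, Q=1μC, V=0.50V), C2(2μF, Q=1μC, V=0.50V)
Op 1: CLOSE 2-1: Q_total=2.00, C_total=4.00, V=0.50; Q2=1.00, Q1=1.00; dissipated=0.000

Answer: 0.50 V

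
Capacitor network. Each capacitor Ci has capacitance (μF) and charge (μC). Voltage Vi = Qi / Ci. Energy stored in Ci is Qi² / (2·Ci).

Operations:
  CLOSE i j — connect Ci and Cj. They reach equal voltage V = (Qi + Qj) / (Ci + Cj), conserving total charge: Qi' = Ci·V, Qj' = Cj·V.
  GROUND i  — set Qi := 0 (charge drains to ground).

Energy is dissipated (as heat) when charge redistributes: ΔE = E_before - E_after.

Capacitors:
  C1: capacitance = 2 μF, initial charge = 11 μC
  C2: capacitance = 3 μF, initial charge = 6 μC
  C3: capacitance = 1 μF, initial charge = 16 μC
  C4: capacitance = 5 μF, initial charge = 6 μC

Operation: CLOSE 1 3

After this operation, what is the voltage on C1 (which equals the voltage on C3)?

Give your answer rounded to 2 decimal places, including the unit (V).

Initial: C1(2μF, Q=11μC, V=5.50V), C2(3μF, Q=6μC, V=2.00V), C3(1μF, Q=16μC, V=16.00V), C4(5μF, Q=6μC, V=1.20V)
Op 1: CLOSE 1-3: Q_total=27.00, C_total=3.00, V=9.00; Q1=18.00, Q3=9.00; dissipated=36.750

Answer: 9.00 V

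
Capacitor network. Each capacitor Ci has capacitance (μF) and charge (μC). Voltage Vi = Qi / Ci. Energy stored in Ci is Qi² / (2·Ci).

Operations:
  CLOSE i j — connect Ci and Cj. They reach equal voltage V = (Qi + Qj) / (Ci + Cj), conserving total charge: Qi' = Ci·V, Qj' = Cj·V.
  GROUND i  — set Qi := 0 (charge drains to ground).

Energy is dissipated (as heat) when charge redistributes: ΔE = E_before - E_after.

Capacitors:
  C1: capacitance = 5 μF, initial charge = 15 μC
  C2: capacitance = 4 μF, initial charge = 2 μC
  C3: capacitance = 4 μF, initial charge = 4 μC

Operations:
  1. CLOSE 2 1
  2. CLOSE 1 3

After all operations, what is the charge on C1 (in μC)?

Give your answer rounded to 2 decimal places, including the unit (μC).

Answer: 7.47 μC

Derivation:
Initial: C1(5μF, Q=15μC, V=3.00V), C2(4μF, Q=2μC, V=0.50V), C3(4μF, Q=4μC, V=1.00V)
Op 1: CLOSE 2-1: Q_total=17.00, C_total=9.00, V=1.89; Q2=7.56, Q1=9.44; dissipated=6.944
Op 2: CLOSE 1-3: Q_total=13.44, C_total=9.00, V=1.49; Q1=7.47, Q3=5.98; dissipated=0.878
Final charges: Q1=7.47, Q2=7.56, Q3=5.98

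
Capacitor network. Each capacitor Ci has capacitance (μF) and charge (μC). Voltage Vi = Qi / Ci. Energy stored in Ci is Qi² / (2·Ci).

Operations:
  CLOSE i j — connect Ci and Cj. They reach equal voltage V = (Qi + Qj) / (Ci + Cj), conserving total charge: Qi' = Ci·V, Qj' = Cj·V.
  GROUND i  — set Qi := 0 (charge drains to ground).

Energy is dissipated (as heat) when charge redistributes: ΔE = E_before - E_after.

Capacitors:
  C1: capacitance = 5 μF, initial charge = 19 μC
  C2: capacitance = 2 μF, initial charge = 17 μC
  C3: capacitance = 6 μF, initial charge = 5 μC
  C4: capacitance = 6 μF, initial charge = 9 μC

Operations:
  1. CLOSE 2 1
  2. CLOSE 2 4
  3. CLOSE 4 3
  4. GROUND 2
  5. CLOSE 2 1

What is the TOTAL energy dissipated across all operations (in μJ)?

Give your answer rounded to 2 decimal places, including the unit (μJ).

Answer: 54.17 μJ

Derivation:
Initial: C1(5μF, Q=19μC, V=3.80V), C2(2μF, Q=17μC, V=8.50V), C3(6μF, Q=5μC, V=0.83V), C4(6μF, Q=9μC, V=1.50V)
Op 1: CLOSE 2-1: Q_total=36.00, C_total=7.00, V=5.14; Q2=10.29, Q1=25.71; dissipated=15.779
Op 2: CLOSE 2-4: Q_total=19.29, C_total=8.00, V=2.41; Q2=4.82, Q4=14.46; dissipated=9.953
Op 3: CLOSE 4-3: Q_total=19.46, C_total=12.00, V=1.62; Q4=9.73, Q3=9.73; dissipated=3.732
Op 4: GROUND 2: Q2=0; energy lost=5.812
Op 5: CLOSE 2-1: Q_total=25.71, C_total=7.00, V=3.67; Q2=7.35, Q1=18.37; dissipated=18.892
Total dissipated: 54.167 μJ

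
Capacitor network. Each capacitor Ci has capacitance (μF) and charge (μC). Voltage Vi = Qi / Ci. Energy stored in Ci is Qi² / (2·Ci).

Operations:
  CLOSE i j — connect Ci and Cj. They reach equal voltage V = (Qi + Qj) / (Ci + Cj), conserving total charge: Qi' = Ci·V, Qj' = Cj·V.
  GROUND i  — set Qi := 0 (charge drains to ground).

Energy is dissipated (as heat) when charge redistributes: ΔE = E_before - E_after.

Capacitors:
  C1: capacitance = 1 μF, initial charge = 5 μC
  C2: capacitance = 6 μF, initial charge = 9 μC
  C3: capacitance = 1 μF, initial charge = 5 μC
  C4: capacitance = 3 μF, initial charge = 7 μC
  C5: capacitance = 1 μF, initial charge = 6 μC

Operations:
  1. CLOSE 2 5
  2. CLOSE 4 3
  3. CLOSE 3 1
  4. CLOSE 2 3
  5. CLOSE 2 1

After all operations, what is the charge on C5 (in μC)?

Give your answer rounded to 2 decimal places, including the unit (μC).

Initial: C1(1μF, Q=5μC, V=5.00V), C2(6μF, Q=9μC, V=1.50V), C3(1μF, Q=5μC, V=5.00V), C4(3μF, Q=7μC, V=2.33V), C5(1μF, Q=6μC, V=6.00V)
Op 1: CLOSE 2-5: Q_total=15.00, C_total=7.00, V=2.14; Q2=12.86, Q5=2.14; dissipated=8.679
Op 2: CLOSE 4-3: Q_total=12.00, C_total=4.00, V=3.00; Q4=9.00, Q3=3.00; dissipated=2.667
Op 3: CLOSE 3-1: Q_total=8.00, C_total=2.00, V=4.00; Q3=4.00, Q1=4.00; dissipated=1.000
Op 4: CLOSE 2-3: Q_total=16.86, C_total=7.00, V=2.41; Q2=14.45, Q3=2.41; dissipated=1.478
Op 5: CLOSE 2-1: Q_total=18.45, C_total=7.00, V=2.64; Q2=15.81, Q1=2.64; dissipated=1.086
Final charges: Q1=2.64, Q2=15.81, Q3=2.41, Q4=9.00, Q5=2.14

Answer: 2.14 μC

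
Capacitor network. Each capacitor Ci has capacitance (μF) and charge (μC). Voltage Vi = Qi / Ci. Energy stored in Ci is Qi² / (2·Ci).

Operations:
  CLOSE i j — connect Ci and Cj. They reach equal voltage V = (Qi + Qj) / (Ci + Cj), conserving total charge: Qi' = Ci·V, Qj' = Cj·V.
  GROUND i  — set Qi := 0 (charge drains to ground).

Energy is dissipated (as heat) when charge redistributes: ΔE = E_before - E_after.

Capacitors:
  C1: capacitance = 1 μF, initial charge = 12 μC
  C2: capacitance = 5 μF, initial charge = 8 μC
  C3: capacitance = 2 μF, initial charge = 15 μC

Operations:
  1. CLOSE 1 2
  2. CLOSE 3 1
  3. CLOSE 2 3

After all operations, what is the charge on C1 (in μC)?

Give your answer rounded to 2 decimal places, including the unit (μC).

Initial: C1(1μF, Q=12μC, V=12.00V), C2(5μF, Q=8μC, V=1.60V), C3(2μF, Q=15μC, V=7.50V)
Op 1: CLOSE 1-2: Q_total=20.00, C_total=6.00, V=3.33; Q1=3.33, Q2=16.67; dissipated=45.067
Op 2: CLOSE 3-1: Q_total=18.33, C_total=3.00, V=6.11; Q3=12.22, Q1=6.11; dissipated=5.787
Op 3: CLOSE 2-3: Q_total=28.89, C_total=7.00, V=4.13; Q2=20.63, Q3=8.25; dissipated=5.511
Final charges: Q1=6.11, Q2=20.63, Q3=8.25

Answer: 6.11 μC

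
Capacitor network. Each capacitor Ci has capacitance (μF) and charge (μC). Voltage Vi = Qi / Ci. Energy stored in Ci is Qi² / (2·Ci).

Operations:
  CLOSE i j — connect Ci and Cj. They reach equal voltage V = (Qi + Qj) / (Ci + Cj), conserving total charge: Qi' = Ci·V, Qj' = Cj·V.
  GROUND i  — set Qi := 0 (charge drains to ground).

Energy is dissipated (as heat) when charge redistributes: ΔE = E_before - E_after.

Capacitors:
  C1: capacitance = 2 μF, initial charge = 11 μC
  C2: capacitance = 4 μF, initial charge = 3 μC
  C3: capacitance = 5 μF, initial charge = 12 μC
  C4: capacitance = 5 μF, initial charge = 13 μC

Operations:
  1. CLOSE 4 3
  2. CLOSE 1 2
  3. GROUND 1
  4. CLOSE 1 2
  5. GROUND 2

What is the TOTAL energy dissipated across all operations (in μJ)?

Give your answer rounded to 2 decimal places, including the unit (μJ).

Initial: C1(2μF, Q=11μC, V=5.50V), C2(4μF, Q=3μC, V=0.75V), C3(5μF, Q=12μC, V=2.40V), C4(5μF, Q=13μC, V=2.60V)
Op 1: CLOSE 4-3: Q_total=25.00, C_total=10.00, V=2.50; Q4=12.50, Q3=12.50; dissipated=0.050
Op 2: CLOSE 1-2: Q_total=14.00, C_total=6.00, V=2.33; Q1=4.67, Q2=9.33; dissipated=15.042
Op 3: GROUND 1: Q1=0; energy lost=5.444
Op 4: CLOSE 1-2: Q_total=9.33, C_total=6.00, V=1.56; Q1=3.11, Q2=6.22; dissipated=3.630
Op 5: GROUND 2: Q2=0; energy lost=4.840
Total dissipated: 29.005 μJ

Answer: 29.01 μJ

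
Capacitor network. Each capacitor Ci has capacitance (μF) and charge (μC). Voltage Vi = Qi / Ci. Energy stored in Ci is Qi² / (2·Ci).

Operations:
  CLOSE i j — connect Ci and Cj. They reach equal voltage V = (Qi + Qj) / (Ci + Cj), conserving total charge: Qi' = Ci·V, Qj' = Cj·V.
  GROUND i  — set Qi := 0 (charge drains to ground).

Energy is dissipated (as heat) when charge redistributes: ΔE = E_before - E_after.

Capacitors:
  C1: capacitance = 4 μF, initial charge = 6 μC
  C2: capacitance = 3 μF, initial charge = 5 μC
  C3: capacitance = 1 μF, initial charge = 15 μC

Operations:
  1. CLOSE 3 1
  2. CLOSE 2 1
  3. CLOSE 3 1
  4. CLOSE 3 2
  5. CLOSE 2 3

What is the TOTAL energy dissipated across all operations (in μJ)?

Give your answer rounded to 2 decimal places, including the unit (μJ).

Answer: 78.89 μJ

Derivation:
Initial: C1(4μF, Q=6μC, V=1.50V), C2(3μF, Q=5μC, V=1.67V), C3(1μF, Q=15μC, V=15.00V)
Op 1: CLOSE 3-1: Q_total=21.00, C_total=5.00, V=4.20; Q3=4.20, Q1=16.80; dissipated=72.900
Op 2: CLOSE 2-1: Q_total=21.80, C_total=7.00, V=3.11; Q2=9.34, Q1=12.46; dissipated=5.501
Op 3: CLOSE 3-1: Q_total=16.66, C_total=5.00, V=3.33; Q3=3.33, Q1=13.33; dissipated=0.472
Op 4: CLOSE 3-2: Q_total=12.67, C_total=4.00, V=3.17; Q3=3.17, Q2=9.51; dissipated=0.018
Op 5: CLOSE 2-3: Q_total=12.67, C_total=4.00, V=3.17; Q2=9.51, Q3=3.17; dissipated=0.000
Total dissipated: 78.890 μJ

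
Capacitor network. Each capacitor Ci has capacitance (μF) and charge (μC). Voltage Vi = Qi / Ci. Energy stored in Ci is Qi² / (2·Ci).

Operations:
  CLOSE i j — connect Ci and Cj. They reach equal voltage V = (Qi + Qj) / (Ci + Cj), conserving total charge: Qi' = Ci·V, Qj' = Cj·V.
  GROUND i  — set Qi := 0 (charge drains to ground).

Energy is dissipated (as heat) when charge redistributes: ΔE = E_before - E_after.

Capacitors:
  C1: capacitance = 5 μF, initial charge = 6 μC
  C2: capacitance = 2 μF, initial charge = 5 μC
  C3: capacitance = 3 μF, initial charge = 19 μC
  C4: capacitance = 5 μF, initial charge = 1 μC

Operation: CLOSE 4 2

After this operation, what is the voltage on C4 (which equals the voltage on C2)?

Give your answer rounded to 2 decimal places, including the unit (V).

Answer: 0.86 V

Derivation:
Initial: C1(5μF, Q=6μC, V=1.20V), C2(2μF, Q=5μC, V=2.50V), C3(3μF, Q=19μC, V=6.33V), C4(5μF, Q=1μC, V=0.20V)
Op 1: CLOSE 4-2: Q_total=6.00, C_total=7.00, V=0.86; Q4=4.29, Q2=1.71; dissipated=3.779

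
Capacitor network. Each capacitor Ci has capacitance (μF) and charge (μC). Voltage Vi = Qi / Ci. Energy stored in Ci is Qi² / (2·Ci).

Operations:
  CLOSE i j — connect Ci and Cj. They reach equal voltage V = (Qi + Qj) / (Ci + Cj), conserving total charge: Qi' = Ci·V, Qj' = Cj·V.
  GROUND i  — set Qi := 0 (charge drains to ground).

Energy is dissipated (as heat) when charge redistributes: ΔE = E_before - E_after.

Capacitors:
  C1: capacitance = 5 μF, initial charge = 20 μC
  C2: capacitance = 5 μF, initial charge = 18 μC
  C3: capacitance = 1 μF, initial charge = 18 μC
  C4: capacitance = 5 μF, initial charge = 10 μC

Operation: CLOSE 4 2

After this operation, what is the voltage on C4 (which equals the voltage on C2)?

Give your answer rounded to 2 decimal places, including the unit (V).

Answer: 2.80 V

Derivation:
Initial: C1(5μF, Q=20μC, V=4.00V), C2(5μF, Q=18μC, V=3.60V), C3(1μF, Q=18μC, V=18.00V), C4(5μF, Q=10μC, V=2.00V)
Op 1: CLOSE 4-2: Q_total=28.00, C_total=10.00, V=2.80; Q4=14.00, Q2=14.00; dissipated=3.200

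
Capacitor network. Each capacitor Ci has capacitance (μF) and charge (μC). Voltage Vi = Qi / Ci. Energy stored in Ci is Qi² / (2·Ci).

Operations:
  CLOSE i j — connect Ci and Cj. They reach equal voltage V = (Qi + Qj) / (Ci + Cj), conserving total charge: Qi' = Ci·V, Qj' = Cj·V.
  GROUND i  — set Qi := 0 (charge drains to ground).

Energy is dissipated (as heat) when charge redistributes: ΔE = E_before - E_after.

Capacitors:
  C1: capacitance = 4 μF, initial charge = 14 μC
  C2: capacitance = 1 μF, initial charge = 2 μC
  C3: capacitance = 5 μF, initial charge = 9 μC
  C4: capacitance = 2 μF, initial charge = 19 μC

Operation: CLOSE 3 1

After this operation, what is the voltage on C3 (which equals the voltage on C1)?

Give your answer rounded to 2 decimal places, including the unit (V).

Answer: 2.56 V

Derivation:
Initial: C1(4μF, Q=14μC, V=3.50V), C2(1μF, Q=2μC, V=2.00V), C3(5μF, Q=9μC, V=1.80V), C4(2μF, Q=19μC, V=9.50V)
Op 1: CLOSE 3-1: Q_total=23.00, C_total=9.00, V=2.56; Q3=12.78, Q1=10.22; dissipated=3.211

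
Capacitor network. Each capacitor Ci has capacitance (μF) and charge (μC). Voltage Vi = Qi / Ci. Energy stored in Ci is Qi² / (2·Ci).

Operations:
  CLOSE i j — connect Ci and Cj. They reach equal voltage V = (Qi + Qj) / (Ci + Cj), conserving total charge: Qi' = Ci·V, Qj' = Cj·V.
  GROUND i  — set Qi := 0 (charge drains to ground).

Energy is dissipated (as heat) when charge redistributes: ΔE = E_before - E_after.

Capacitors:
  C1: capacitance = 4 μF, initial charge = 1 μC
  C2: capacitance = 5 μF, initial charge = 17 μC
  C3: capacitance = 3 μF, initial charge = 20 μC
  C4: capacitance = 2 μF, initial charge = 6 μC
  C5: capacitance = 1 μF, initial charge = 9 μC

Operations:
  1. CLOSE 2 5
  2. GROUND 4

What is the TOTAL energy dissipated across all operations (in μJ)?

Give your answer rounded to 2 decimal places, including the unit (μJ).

Answer: 22.07 μJ

Derivation:
Initial: C1(4μF, Q=1μC, V=0.25V), C2(5μF, Q=17μC, V=3.40V), C3(3μF, Q=20μC, V=6.67V), C4(2μF, Q=6μC, V=3.00V), C5(1μF, Q=9μC, V=9.00V)
Op 1: CLOSE 2-5: Q_total=26.00, C_total=6.00, V=4.33; Q2=21.67, Q5=4.33; dissipated=13.067
Op 2: GROUND 4: Q4=0; energy lost=9.000
Total dissipated: 22.067 μJ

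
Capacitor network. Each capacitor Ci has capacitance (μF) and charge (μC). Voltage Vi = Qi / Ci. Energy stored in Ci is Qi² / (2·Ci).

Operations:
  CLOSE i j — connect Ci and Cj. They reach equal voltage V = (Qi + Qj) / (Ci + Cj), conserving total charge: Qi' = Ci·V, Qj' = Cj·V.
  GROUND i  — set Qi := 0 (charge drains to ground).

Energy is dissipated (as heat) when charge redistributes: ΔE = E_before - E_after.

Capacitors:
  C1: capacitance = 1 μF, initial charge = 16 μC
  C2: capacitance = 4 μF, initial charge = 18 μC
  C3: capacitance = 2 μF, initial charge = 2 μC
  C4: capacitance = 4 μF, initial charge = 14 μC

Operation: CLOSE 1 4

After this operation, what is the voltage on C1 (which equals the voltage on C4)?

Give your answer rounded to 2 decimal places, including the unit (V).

Initial: C1(1μF, Q=16μC, V=16.00V), C2(4μF, Q=18μC, V=4.50V), C3(2μF, Q=2μC, V=1.00V), C4(4μF, Q=14μC, V=3.50V)
Op 1: CLOSE 1-4: Q_total=30.00, C_total=5.00, V=6.00; Q1=6.00, Q4=24.00; dissipated=62.500

Answer: 6.00 V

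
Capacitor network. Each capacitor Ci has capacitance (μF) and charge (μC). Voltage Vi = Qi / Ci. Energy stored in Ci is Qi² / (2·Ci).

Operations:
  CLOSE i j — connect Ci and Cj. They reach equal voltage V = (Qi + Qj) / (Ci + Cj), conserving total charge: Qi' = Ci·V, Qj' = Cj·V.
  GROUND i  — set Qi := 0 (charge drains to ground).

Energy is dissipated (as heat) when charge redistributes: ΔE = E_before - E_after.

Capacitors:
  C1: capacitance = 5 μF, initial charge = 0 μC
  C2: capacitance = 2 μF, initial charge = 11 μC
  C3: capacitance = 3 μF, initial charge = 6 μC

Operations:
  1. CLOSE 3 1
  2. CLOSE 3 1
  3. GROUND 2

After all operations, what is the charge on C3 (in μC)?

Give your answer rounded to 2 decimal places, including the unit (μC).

Initial: C1(5μF, Q=0μC, V=0.00V), C2(2μF, Q=11μC, V=5.50V), C3(3μF, Q=6μC, V=2.00V)
Op 1: CLOSE 3-1: Q_total=6.00, C_total=8.00, V=0.75; Q3=2.25, Q1=3.75; dissipated=3.750
Op 2: CLOSE 3-1: Q_total=6.00, C_total=8.00, V=0.75; Q3=2.25, Q1=3.75; dissipated=0.000
Op 3: GROUND 2: Q2=0; energy lost=30.250
Final charges: Q1=3.75, Q2=0.00, Q3=2.25

Answer: 2.25 μC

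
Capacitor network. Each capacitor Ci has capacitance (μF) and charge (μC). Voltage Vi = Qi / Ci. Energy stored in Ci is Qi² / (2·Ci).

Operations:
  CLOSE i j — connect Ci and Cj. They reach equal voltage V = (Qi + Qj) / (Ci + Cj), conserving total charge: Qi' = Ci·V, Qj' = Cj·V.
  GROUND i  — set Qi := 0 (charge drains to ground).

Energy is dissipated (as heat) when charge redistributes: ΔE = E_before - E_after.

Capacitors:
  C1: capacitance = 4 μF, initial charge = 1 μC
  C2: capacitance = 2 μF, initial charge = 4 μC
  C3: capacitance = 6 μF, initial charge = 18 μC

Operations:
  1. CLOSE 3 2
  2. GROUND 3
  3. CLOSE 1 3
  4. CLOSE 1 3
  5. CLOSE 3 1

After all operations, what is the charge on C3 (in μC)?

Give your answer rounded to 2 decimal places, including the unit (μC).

Initial: C1(4μF, Q=1μC, V=0.25V), C2(2μF, Q=4μC, V=2.00V), C3(6μF, Q=18μC, V=3.00V)
Op 1: CLOSE 3-2: Q_total=22.00, C_total=8.00, V=2.75; Q3=16.50, Q2=5.50; dissipated=0.750
Op 2: GROUND 3: Q3=0; energy lost=22.688
Op 3: CLOSE 1-3: Q_total=1.00, C_total=10.00, V=0.10; Q1=0.40, Q3=0.60; dissipated=0.075
Op 4: CLOSE 1-3: Q_total=1.00, C_total=10.00, V=0.10; Q1=0.40, Q3=0.60; dissipated=0.000
Op 5: CLOSE 3-1: Q_total=1.00, C_total=10.00, V=0.10; Q3=0.60, Q1=0.40; dissipated=0.000
Final charges: Q1=0.40, Q2=5.50, Q3=0.60

Answer: 0.60 μC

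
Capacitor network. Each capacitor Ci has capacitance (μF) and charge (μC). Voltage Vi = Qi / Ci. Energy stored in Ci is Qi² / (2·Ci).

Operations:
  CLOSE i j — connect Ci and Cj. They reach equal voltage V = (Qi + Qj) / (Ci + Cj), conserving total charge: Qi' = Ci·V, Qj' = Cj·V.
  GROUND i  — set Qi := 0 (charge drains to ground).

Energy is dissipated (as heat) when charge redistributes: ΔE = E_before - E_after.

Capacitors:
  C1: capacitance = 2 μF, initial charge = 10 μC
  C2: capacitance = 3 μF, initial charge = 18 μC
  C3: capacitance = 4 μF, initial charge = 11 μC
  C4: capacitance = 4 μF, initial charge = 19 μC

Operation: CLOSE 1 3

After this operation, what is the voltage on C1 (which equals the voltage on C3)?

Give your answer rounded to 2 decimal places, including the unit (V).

Answer: 3.50 V

Derivation:
Initial: C1(2μF, Q=10μC, V=5.00V), C2(3μF, Q=18μC, V=6.00V), C3(4μF, Q=11μC, V=2.75V), C4(4μF, Q=19μC, V=4.75V)
Op 1: CLOSE 1-3: Q_total=21.00, C_total=6.00, V=3.50; Q1=7.00, Q3=14.00; dissipated=3.375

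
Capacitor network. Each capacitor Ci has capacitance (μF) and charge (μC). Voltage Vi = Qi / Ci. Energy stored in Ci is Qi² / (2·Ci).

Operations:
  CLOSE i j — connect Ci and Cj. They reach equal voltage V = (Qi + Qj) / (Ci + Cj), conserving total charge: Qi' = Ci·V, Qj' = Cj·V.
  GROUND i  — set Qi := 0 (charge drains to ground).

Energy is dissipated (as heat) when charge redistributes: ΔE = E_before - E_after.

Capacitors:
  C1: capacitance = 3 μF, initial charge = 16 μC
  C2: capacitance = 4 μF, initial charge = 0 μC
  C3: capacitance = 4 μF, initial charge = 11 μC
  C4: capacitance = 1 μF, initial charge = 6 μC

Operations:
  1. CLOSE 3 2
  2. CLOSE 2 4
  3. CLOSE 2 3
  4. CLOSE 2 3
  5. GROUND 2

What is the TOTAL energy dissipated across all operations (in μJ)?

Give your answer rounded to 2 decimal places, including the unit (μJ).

Initial: C1(3μF, Q=16μC, V=5.33V), C2(4μF, Q=0μC, V=0.00V), C3(4μF, Q=11μC, V=2.75V), C4(1μF, Q=6μC, V=6.00V)
Op 1: CLOSE 3-2: Q_total=11.00, C_total=8.00, V=1.38; Q3=5.50, Q2=5.50; dissipated=7.562
Op 2: CLOSE 2-4: Q_total=11.50, C_total=5.00, V=2.30; Q2=9.20, Q4=2.30; dissipated=8.556
Op 3: CLOSE 2-3: Q_total=14.70, C_total=8.00, V=1.84; Q2=7.35, Q3=7.35; dissipated=0.856
Op 4: CLOSE 2-3: Q_total=14.70, C_total=8.00, V=1.84; Q2=7.35, Q3=7.35; dissipated=0.000
Op 5: GROUND 2: Q2=0; energy lost=6.753
Total dissipated: 23.727 μJ

Answer: 23.73 μJ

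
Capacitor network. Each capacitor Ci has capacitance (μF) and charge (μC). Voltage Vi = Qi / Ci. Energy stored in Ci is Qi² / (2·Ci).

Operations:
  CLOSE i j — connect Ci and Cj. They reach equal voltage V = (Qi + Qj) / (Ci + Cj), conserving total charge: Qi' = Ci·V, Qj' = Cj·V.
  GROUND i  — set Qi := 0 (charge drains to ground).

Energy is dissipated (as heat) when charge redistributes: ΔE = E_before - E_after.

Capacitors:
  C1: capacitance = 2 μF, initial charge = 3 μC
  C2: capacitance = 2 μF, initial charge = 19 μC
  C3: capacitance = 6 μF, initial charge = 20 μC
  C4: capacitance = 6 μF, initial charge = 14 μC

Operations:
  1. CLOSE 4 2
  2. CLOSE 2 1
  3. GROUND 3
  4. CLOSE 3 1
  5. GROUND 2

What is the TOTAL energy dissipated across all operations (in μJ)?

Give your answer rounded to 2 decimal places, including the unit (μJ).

Answer: 89.14 μJ

Derivation:
Initial: C1(2μF, Q=3μC, V=1.50V), C2(2μF, Q=19μC, V=9.50V), C3(6μF, Q=20μC, V=3.33V), C4(6μF, Q=14μC, V=2.33V)
Op 1: CLOSE 4-2: Q_total=33.00, C_total=8.00, V=4.12; Q4=24.75, Q2=8.25; dissipated=38.521
Op 2: CLOSE 2-1: Q_total=11.25, C_total=4.00, V=2.81; Q2=5.62, Q1=5.62; dissipated=3.445
Op 3: GROUND 3: Q3=0; energy lost=33.333
Op 4: CLOSE 3-1: Q_total=5.62, C_total=8.00, V=0.70; Q3=4.22, Q1=1.41; dissipated=5.933
Op 5: GROUND 2: Q2=0; energy lost=7.910
Total dissipated: 89.142 μJ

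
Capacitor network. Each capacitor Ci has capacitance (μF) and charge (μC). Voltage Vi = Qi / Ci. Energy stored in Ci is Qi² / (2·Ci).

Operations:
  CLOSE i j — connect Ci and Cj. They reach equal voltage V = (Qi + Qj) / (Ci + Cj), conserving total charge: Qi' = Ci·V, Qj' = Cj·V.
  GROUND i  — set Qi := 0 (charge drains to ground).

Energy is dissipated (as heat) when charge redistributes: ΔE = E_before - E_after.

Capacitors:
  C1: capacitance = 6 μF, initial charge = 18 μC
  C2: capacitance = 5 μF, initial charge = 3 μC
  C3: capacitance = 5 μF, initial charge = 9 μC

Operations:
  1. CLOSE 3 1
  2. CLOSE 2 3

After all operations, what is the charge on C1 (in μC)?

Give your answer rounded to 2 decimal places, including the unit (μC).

Initial: C1(6μF, Q=18μC, V=3.00V), C2(5μF, Q=3μC, V=0.60V), C3(5μF, Q=9μC, V=1.80V)
Op 1: CLOSE 3-1: Q_total=27.00, C_total=11.00, V=2.45; Q3=12.27, Q1=14.73; dissipated=1.964
Op 2: CLOSE 2-3: Q_total=15.27, C_total=10.00, V=1.53; Q2=7.64, Q3=7.64; dissipated=4.299
Final charges: Q1=14.73, Q2=7.64, Q3=7.64

Answer: 14.73 μC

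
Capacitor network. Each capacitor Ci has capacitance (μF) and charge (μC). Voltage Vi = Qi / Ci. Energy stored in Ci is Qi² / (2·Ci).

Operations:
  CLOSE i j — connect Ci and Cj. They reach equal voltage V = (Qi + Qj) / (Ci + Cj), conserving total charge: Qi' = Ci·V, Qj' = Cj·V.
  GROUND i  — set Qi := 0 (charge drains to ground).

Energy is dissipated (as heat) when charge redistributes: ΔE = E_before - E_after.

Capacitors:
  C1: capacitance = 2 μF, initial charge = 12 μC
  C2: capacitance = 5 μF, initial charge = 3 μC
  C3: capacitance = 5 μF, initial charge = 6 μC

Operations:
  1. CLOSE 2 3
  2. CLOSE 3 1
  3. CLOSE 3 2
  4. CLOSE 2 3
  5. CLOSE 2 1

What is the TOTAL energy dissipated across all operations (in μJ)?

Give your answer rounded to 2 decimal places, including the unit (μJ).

Initial: C1(2μF, Q=12μC, V=6.00V), C2(5μF, Q=3μC, V=0.60V), C3(5μF, Q=6μC, V=1.20V)
Op 1: CLOSE 2-3: Q_total=9.00, C_total=10.00, V=0.90; Q2=4.50, Q3=4.50; dissipated=0.450
Op 2: CLOSE 3-1: Q_total=16.50, C_total=7.00, V=2.36; Q3=11.79, Q1=4.71; dissipated=18.579
Op 3: CLOSE 3-2: Q_total=16.29, C_total=10.00, V=1.63; Q3=8.14, Q2=8.14; dissipated=2.654
Op 4: CLOSE 2-3: Q_total=16.29, C_total=10.00, V=1.63; Q2=8.14, Q3=8.14; dissipated=0.000
Op 5: CLOSE 2-1: Q_total=12.86, C_total=7.00, V=1.84; Q2=9.18, Q1=3.67; dissipated=0.379
Total dissipated: 22.062 μJ

Answer: 22.06 μJ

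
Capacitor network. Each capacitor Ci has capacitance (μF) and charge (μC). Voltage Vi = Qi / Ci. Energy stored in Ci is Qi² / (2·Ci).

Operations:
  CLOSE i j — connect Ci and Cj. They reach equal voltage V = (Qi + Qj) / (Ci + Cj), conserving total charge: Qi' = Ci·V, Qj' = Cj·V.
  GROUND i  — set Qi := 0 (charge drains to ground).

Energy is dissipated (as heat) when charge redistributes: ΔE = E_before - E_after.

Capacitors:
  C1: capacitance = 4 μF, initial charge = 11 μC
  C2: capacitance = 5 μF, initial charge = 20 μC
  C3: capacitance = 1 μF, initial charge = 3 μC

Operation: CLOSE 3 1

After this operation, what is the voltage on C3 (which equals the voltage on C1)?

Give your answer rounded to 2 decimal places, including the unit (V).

Answer: 2.80 V

Derivation:
Initial: C1(4μF, Q=11μC, V=2.75V), C2(5μF, Q=20μC, V=4.00V), C3(1μF, Q=3μC, V=3.00V)
Op 1: CLOSE 3-1: Q_total=14.00, C_total=5.00, V=2.80; Q3=2.80, Q1=11.20; dissipated=0.025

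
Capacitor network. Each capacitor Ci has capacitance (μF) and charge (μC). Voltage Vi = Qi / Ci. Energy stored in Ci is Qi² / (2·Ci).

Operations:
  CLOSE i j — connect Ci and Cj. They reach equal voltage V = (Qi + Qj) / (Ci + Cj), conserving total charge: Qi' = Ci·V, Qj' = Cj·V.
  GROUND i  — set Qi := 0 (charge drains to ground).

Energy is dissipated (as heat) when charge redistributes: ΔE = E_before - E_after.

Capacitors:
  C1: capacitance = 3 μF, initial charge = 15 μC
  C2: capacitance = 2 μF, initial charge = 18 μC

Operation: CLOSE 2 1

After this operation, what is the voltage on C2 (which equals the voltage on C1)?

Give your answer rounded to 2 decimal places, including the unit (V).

Answer: 6.60 V

Derivation:
Initial: C1(3μF, Q=15μC, V=5.00V), C2(2μF, Q=18μC, V=9.00V)
Op 1: CLOSE 2-1: Q_total=33.00, C_total=5.00, V=6.60; Q2=13.20, Q1=19.80; dissipated=9.600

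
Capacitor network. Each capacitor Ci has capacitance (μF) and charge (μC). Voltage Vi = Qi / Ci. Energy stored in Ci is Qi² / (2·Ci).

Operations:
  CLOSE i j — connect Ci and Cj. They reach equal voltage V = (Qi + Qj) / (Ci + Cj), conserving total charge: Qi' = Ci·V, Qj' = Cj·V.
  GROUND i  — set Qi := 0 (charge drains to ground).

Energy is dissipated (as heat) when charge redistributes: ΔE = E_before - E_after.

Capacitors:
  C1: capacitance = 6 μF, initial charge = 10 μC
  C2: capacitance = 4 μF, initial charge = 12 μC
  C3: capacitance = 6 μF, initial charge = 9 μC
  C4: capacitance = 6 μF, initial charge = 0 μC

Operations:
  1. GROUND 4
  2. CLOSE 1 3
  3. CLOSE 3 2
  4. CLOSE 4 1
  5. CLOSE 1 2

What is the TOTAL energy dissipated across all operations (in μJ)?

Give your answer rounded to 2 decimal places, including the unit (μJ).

Answer: 8.42 μJ

Derivation:
Initial: C1(6μF, Q=10μC, V=1.67V), C2(4μF, Q=12μC, V=3.00V), C3(6μF, Q=9μC, V=1.50V), C4(6μF, Q=0μC, V=0.00V)
Op 1: GROUND 4: Q4=0; energy lost=0.000
Op 2: CLOSE 1-3: Q_total=19.00, C_total=12.00, V=1.58; Q1=9.50, Q3=9.50; dissipated=0.042
Op 3: CLOSE 3-2: Q_total=21.50, C_total=10.00, V=2.15; Q3=12.90, Q2=8.60; dissipated=2.408
Op 4: CLOSE 4-1: Q_total=9.50, C_total=12.00, V=0.79; Q4=4.75, Q1=4.75; dissipated=3.760
Op 5: CLOSE 1-2: Q_total=13.35, C_total=10.00, V=1.33; Q1=8.01, Q2=5.34; dissipated=2.214
Total dissipated: 8.425 μJ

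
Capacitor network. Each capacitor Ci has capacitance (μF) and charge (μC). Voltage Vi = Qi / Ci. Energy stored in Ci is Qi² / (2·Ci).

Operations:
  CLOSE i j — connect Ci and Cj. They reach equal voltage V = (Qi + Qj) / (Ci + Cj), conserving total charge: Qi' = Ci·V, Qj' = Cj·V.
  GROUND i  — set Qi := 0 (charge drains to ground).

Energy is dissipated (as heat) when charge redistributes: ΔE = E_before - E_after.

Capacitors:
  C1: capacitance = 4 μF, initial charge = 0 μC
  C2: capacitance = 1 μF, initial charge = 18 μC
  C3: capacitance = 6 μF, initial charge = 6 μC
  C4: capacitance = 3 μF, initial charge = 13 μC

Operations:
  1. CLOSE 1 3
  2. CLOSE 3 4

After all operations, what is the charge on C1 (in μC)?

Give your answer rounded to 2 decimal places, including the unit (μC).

Initial: C1(4μF, Q=0μC, V=0.00V), C2(1μF, Q=18μC, V=18.00V), C3(6μF, Q=6μC, V=1.00V), C4(3μF, Q=13μC, V=4.33V)
Op 1: CLOSE 1-3: Q_total=6.00, C_total=10.00, V=0.60; Q1=2.40, Q3=3.60; dissipated=1.200
Op 2: CLOSE 3-4: Q_total=16.60, C_total=9.00, V=1.84; Q3=11.07, Q4=5.53; dissipated=13.938
Final charges: Q1=2.40, Q2=18.00, Q3=11.07, Q4=5.53

Answer: 2.40 μC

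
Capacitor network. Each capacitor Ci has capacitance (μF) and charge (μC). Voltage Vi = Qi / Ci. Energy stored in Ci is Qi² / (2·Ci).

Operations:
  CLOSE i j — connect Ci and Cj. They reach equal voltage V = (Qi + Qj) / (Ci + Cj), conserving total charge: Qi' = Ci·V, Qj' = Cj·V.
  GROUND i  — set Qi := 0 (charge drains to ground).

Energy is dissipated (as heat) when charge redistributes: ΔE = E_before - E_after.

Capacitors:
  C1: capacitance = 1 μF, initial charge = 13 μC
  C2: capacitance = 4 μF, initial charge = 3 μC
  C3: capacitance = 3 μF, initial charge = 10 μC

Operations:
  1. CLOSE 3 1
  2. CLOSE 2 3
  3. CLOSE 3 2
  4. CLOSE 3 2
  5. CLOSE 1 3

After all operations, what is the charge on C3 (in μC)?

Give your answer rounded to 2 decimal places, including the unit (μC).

Answer: 10.82 μC

Derivation:
Initial: C1(1μF, Q=13μC, V=13.00V), C2(4μF, Q=3μC, V=0.75V), C3(3μF, Q=10μC, V=3.33V)
Op 1: CLOSE 3-1: Q_total=23.00, C_total=4.00, V=5.75; Q3=17.25, Q1=5.75; dissipated=35.042
Op 2: CLOSE 2-3: Q_total=20.25, C_total=7.00, V=2.89; Q2=11.57, Q3=8.68; dissipated=21.429
Op 3: CLOSE 3-2: Q_total=20.25, C_total=7.00, V=2.89; Q3=8.68, Q2=11.57; dissipated=0.000
Op 4: CLOSE 3-2: Q_total=20.25, C_total=7.00, V=2.89; Q3=8.68, Q2=11.57; dissipated=0.000
Op 5: CLOSE 1-3: Q_total=14.43, C_total=4.00, V=3.61; Q1=3.61, Q3=10.82; dissipated=3.061
Final charges: Q1=3.61, Q2=11.57, Q3=10.82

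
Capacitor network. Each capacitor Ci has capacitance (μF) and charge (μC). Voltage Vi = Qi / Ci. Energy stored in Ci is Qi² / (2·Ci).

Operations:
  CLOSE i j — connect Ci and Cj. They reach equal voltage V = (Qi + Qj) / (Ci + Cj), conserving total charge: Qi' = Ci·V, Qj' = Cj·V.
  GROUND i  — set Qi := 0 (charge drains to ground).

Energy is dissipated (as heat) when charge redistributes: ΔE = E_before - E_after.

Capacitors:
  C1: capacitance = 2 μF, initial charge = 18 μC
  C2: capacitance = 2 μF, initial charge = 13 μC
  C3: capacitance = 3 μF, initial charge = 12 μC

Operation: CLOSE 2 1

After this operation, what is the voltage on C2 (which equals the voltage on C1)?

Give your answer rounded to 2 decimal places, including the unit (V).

Answer: 7.75 V

Derivation:
Initial: C1(2μF, Q=18μC, V=9.00V), C2(2μF, Q=13μC, V=6.50V), C3(3μF, Q=12μC, V=4.00V)
Op 1: CLOSE 2-1: Q_total=31.00, C_total=4.00, V=7.75; Q2=15.50, Q1=15.50; dissipated=3.125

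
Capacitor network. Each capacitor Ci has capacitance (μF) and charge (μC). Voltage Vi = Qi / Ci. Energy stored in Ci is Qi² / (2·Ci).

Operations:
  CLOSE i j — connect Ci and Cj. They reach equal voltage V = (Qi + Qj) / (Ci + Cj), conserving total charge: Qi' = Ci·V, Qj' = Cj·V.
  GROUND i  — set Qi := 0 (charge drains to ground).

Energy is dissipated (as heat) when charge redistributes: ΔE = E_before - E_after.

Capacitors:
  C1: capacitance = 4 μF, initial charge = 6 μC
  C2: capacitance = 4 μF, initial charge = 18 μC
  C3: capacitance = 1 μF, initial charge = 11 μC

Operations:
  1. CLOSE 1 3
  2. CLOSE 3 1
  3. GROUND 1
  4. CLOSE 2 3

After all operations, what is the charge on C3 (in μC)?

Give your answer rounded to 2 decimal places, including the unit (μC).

Initial: C1(4μF, Q=6μC, V=1.50V), C2(4μF, Q=18μC, V=4.50V), C3(1μF, Q=11μC, V=11.00V)
Op 1: CLOSE 1-3: Q_total=17.00, C_total=5.00, V=3.40; Q1=13.60, Q3=3.40; dissipated=36.100
Op 2: CLOSE 3-1: Q_total=17.00, C_total=5.00, V=3.40; Q3=3.40, Q1=13.60; dissipated=0.000
Op 3: GROUND 1: Q1=0; energy lost=23.120
Op 4: CLOSE 2-3: Q_total=21.40, C_total=5.00, V=4.28; Q2=17.12, Q3=4.28; dissipated=0.484
Final charges: Q1=0.00, Q2=17.12, Q3=4.28

Answer: 4.28 μC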